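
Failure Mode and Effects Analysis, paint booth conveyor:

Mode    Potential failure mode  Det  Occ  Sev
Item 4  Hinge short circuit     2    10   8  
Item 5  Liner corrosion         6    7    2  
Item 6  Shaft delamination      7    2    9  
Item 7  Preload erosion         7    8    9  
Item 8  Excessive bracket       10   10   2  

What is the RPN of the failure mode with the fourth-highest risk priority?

RPN = Severity × Occurrence × Detection:
  Item 4: 8 × 10 × 2 = 160
  Item 5: 2 × 7 × 6 = 84
  Item 6: 9 × 2 × 7 = 126
  Item 7: 9 × 8 × 7 = 504
  Item 8: 2 × 10 × 10 = 200
Sorted descending: 504, 200, 160, 126, 84.
The fourth-highest RPN is 126 (Item 6).

126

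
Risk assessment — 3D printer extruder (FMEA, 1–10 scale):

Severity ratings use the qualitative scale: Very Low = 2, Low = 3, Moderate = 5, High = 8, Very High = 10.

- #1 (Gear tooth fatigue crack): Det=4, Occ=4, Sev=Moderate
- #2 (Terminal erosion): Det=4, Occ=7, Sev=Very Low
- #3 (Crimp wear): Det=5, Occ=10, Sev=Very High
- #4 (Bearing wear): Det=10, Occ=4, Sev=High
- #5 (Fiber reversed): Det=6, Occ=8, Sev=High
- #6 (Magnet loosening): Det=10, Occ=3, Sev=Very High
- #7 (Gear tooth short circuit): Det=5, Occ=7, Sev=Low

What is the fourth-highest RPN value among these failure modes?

RPN = Severity × Occurrence × Detection:
  #1: 5 × 4 × 4 = 80
  #2: 2 × 7 × 4 = 56
  #3: 10 × 10 × 5 = 500
  #4: 8 × 4 × 10 = 320
  #5: 8 × 8 × 6 = 384
  #6: 10 × 3 × 10 = 300
  #7: 3 × 7 × 5 = 105
Sorted descending: 500, 384, 320, 300, 105, 80, 56.
The fourth-highest RPN is 300 (#6).

300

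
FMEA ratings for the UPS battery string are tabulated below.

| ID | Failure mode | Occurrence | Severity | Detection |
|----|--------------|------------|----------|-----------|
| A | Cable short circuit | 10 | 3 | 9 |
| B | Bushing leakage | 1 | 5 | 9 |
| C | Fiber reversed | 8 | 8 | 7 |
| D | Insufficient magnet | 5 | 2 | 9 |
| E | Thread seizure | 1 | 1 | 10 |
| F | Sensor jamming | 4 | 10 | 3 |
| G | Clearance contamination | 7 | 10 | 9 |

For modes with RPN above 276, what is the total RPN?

RPN = Severity × Occurrence × Detection:
  A: 3 × 10 × 9 = 270
  B: 5 × 1 × 9 = 45
  C: 8 × 8 × 7 = 448
  D: 2 × 5 × 9 = 90
  E: 1 × 1 × 10 = 10
  F: 10 × 4 × 3 = 120
  G: 10 × 7 × 9 = 630
RPN > 276: C (448), G (630).
Sum: 448 + 630 = 1078.

1078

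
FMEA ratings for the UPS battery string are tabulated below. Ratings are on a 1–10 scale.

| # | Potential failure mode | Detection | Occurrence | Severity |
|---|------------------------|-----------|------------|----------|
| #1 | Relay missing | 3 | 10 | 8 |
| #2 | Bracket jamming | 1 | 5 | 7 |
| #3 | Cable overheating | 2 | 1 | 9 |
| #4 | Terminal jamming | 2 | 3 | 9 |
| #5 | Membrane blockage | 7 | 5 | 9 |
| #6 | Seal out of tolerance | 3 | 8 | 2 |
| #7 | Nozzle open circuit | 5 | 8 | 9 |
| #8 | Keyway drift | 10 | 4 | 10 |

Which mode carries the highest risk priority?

RPN = Severity × Occurrence × Detection:
  #1: 8 × 10 × 3 = 240
  #2: 7 × 5 × 1 = 35
  #3: 9 × 1 × 2 = 18
  #4: 9 × 3 × 2 = 54
  #5: 9 × 5 × 7 = 315
  #6: 2 × 8 × 3 = 48
  #7: 9 × 8 × 5 = 360
  #8: 10 × 4 × 10 = 400
Highest RPN is 400 → #8.

#8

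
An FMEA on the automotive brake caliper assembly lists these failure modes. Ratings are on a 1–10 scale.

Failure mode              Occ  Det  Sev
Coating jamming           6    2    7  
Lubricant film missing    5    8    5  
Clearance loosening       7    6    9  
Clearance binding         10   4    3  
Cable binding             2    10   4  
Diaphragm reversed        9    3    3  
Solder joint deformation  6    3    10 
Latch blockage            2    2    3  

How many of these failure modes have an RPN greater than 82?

5

RPN = Severity × Occurrence × Detection:
  Coating jamming: 7 × 6 × 2 = 84
  Lubricant film missing: 5 × 5 × 8 = 200
  Clearance loosening: 9 × 7 × 6 = 378
  Clearance binding: 3 × 10 × 4 = 120
  Cable binding: 4 × 2 × 10 = 80
  Diaphragm reversed: 3 × 9 × 3 = 81
  Solder joint deformation: 10 × 6 × 3 = 180
  Latch blockage: 3 × 2 × 2 = 12
Modes with RPN > 82: Coating jamming (84), Lubricant film missing (200), Clearance loosening (378), Clearance binding (120), Solder joint deformation (180) → 5.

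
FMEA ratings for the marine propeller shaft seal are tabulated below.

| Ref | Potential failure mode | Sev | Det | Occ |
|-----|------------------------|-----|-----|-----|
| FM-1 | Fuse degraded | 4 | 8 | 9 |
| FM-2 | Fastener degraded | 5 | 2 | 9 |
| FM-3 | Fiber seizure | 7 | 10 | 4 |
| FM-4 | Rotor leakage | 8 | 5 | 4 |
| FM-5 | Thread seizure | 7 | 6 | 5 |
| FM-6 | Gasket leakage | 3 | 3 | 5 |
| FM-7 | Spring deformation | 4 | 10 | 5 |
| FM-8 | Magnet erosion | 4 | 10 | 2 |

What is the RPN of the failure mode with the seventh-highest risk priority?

80

RPN = Severity × Occurrence × Detection:
  FM-1: 4 × 9 × 8 = 288
  FM-2: 5 × 9 × 2 = 90
  FM-3: 7 × 4 × 10 = 280
  FM-4: 8 × 4 × 5 = 160
  FM-5: 7 × 5 × 6 = 210
  FM-6: 3 × 5 × 3 = 45
  FM-7: 4 × 5 × 10 = 200
  FM-8: 4 × 2 × 10 = 80
Sorted descending: 288, 280, 210, 200, 160, 90, 80, 45.
The seventh-highest RPN is 80 (FM-8).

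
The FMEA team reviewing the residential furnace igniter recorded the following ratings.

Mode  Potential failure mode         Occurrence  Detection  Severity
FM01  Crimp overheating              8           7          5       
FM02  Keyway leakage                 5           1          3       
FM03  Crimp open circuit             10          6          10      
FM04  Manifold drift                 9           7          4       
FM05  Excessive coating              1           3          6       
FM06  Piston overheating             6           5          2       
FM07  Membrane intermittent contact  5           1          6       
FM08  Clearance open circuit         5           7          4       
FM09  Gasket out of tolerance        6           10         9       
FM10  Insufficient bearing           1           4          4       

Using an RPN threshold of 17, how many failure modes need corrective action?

RPN = Severity × Occurrence × Detection:
  FM01: 5 × 8 × 7 = 280
  FM02: 3 × 5 × 1 = 15
  FM03: 10 × 10 × 6 = 600
  FM04: 4 × 9 × 7 = 252
  FM05: 6 × 1 × 3 = 18
  FM06: 2 × 6 × 5 = 60
  FM07: 6 × 5 × 1 = 30
  FM08: 4 × 5 × 7 = 140
  FM09: 9 × 6 × 10 = 540
  FM10: 4 × 1 × 4 = 16
Modes with RPN ≥ 17: FM01 (280), FM03 (600), FM04 (252), FM05 (18), FM06 (60), FM07 (30), FM08 (140), FM09 (540) → 8.

8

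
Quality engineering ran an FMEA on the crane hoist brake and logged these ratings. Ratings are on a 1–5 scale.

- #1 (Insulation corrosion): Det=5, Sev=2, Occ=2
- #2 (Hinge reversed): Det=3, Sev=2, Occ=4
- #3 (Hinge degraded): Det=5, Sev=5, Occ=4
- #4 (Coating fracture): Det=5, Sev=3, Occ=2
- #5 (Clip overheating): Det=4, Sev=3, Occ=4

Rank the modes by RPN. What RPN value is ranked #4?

RPN = Severity × Occurrence × Detection:
  #1: 2 × 2 × 5 = 20
  #2: 2 × 4 × 3 = 24
  #3: 5 × 4 × 5 = 100
  #4: 3 × 2 × 5 = 30
  #5: 3 × 4 × 4 = 48
Sorted descending: 100, 48, 30, 24, 20.
The fourth-highest RPN is 24 (#2).

24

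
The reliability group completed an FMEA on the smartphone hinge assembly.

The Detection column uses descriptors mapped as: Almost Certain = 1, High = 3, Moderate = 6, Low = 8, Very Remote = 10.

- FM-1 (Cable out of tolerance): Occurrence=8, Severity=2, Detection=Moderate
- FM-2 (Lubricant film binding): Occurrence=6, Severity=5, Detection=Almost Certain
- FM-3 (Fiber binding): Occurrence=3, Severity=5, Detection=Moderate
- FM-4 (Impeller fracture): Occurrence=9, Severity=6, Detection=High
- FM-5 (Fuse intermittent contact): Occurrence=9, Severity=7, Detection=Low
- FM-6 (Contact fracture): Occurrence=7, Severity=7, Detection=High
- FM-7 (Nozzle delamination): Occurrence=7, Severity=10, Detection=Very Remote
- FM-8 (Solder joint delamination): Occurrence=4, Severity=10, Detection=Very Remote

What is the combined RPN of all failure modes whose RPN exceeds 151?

1766

RPN = Severity × Occurrence × Detection:
  FM-1: 2 × 8 × 6 = 96
  FM-2: 5 × 6 × 1 = 30
  FM-3: 5 × 3 × 6 = 90
  FM-4: 6 × 9 × 3 = 162
  FM-5: 7 × 9 × 8 = 504
  FM-6: 7 × 7 × 3 = 147
  FM-7: 10 × 7 × 10 = 700
  FM-8: 10 × 4 × 10 = 400
RPN > 151: FM-4 (162), FM-5 (504), FM-7 (700), FM-8 (400).
Sum: 162 + 504 + 700 + 400 = 1766.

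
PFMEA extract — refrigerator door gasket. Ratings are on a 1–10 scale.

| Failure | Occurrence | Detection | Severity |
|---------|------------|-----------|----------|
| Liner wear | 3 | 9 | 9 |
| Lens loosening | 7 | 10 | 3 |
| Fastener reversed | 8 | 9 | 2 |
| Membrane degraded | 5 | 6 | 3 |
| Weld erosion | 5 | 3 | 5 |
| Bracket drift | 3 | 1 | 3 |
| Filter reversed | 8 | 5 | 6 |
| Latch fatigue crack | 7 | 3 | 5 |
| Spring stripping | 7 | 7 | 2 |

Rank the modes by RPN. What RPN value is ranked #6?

RPN = Severity × Occurrence × Detection:
  Liner wear: 9 × 3 × 9 = 243
  Lens loosening: 3 × 7 × 10 = 210
  Fastener reversed: 2 × 8 × 9 = 144
  Membrane degraded: 3 × 5 × 6 = 90
  Weld erosion: 5 × 5 × 3 = 75
  Bracket drift: 3 × 3 × 1 = 9
  Filter reversed: 6 × 8 × 5 = 240
  Latch fatigue crack: 5 × 7 × 3 = 105
  Spring stripping: 2 × 7 × 7 = 98
Sorted descending: 243, 240, 210, 144, 105, 98, 90, 75, 9.
The sixth-highest RPN is 98 (Spring stripping).

98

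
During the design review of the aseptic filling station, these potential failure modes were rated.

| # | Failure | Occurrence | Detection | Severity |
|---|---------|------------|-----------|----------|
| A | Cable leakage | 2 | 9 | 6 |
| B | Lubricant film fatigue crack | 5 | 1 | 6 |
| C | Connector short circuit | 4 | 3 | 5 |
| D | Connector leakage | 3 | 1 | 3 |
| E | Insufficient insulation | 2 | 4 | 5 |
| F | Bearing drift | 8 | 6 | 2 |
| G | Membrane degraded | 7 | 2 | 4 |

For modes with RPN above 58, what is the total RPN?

RPN = Severity × Occurrence × Detection:
  A: 6 × 2 × 9 = 108
  B: 6 × 5 × 1 = 30
  C: 5 × 4 × 3 = 60
  D: 3 × 3 × 1 = 9
  E: 5 × 2 × 4 = 40
  F: 2 × 8 × 6 = 96
  G: 4 × 7 × 2 = 56
RPN > 58: A (108), C (60), F (96).
Sum: 108 + 60 + 96 = 264.

264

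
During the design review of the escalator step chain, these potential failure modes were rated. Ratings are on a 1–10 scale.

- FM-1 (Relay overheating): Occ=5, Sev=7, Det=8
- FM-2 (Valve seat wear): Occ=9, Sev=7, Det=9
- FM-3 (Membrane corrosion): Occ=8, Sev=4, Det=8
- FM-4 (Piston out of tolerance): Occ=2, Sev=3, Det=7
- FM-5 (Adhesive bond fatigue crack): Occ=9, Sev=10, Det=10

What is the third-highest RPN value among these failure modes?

280

RPN = Severity × Occurrence × Detection:
  FM-1: 7 × 5 × 8 = 280
  FM-2: 7 × 9 × 9 = 567
  FM-3: 4 × 8 × 8 = 256
  FM-4: 3 × 2 × 7 = 42
  FM-5: 10 × 9 × 10 = 900
Sorted descending: 900, 567, 280, 256, 42.
The third-highest RPN is 280 (FM-1).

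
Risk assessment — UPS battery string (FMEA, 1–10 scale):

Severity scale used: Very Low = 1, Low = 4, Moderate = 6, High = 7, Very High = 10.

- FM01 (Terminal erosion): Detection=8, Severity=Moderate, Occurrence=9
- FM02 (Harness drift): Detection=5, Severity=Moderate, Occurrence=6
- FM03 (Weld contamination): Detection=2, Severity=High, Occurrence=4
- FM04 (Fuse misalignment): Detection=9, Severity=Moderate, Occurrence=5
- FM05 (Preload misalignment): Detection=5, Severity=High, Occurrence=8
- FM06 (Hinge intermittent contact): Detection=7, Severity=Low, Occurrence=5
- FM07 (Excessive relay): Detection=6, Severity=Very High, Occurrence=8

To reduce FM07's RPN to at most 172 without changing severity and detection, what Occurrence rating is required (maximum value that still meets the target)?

2

FM07: S=10, O=8, D=6 → current RPN = 480.
Fixed product = 60. Need 60 × O ≤ 172, so O ≤ 172/60 = 2.87.
Maximum integer Occurrence rating = 2 (gives RPN 120; O=3 would give 180 > 172).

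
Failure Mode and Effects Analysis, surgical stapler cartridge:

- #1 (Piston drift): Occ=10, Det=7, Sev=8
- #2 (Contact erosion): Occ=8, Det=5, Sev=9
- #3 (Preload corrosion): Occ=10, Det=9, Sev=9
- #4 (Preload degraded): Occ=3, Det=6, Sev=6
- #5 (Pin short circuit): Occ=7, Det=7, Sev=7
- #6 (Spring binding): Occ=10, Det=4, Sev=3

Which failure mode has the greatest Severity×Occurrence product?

#3

Criticality = Severity × Occurrence:
  #1: 8 × 10 = 80
  #2: 9 × 8 = 72
  #3: 9 × 10 = 90
  #4: 6 × 3 = 18
  #5: 7 × 7 = 49
  #6: 3 × 10 = 30
Highest criticality is 90 → #3.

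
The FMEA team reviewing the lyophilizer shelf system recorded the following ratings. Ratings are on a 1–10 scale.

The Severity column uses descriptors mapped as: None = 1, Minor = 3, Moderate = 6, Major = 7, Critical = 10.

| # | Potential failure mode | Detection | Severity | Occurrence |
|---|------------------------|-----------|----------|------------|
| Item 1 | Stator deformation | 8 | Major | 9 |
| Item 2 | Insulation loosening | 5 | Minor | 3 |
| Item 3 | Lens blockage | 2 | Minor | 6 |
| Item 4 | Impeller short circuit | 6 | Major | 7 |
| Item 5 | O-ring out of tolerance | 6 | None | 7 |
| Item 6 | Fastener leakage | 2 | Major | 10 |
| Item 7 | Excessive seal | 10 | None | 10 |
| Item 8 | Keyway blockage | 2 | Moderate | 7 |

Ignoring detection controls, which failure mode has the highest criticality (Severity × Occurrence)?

Item 6

Criticality = Severity × Occurrence:
  Item 1: 7 × 9 = 63
  Item 2: 3 × 3 = 9
  Item 3: 3 × 6 = 18
  Item 4: 7 × 7 = 49
  Item 5: 1 × 7 = 7
  Item 6: 7 × 10 = 70
  Item 7: 1 × 10 = 10
  Item 8: 6 × 7 = 42
Highest criticality is 70 → Item 6.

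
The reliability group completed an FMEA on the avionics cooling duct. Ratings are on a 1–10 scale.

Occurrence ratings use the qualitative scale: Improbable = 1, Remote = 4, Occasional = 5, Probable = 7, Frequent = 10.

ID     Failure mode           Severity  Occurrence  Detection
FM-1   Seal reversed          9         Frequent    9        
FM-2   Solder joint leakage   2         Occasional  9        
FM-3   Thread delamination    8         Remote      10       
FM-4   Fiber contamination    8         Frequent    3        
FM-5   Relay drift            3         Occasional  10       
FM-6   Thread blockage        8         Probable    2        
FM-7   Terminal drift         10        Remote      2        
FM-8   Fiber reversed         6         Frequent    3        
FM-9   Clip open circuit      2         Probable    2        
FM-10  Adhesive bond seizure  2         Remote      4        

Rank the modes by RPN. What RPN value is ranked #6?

112

RPN = Severity × Occurrence × Detection:
  FM-1: 9 × 10 × 9 = 810
  FM-2: 2 × 5 × 9 = 90
  FM-3: 8 × 4 × 10 = 320
  FM-4: 8 × 10 × 3 = 240
  FM-5: 3 × 5 × 10 = 150
  FM-6: 8 × 7 × 2 = 112
  FM-7: 10 × 4 × 2 = 80
  FM-8: 6 × 10 × 3 = 180
  FM-9: 2 × 7 × 2 = 28
  FM-10: 2 × 4 × 4 = 32
Sorted descending: 810, 320, 240, 180, 150, 112, 90, 80, 32, 28.
The sixth-highest RPN is 112 (FM-6).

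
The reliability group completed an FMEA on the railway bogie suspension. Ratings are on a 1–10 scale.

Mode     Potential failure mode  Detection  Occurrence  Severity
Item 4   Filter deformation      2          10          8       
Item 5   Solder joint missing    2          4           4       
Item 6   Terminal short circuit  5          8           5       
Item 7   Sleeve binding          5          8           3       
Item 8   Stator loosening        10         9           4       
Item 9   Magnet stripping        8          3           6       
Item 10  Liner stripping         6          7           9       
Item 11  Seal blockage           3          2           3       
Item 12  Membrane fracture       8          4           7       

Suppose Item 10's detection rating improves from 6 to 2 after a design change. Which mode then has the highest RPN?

Item 8

RPN = Severity × Occurrence × Detection:
  Item 4: 8 × 10 × 2 = 160
  Item 5: 4 × 4 × 2 = 32
  Item 6: 5 × 8 × 5 = 200
  Item 7: 3 × 8 × 5 = 120
  Item 8: 4 × 9 × 10 = 360
  Item 9: 6 × 3 × 8 = 144
  Item 10: 9 × 7 × 6 = 378
  Item 11: 3 × 2 × 3 = 18
  Item 12: 7 × 4 × 8 = 224
After action: Item 10 → 9 × 7 × 2 = 126.
Revised RPNs: Item 8=360, Item 12=224, Item 6=200, Item 4=160, Item 9=144, Item 10=126, Item 7=120, Item 5=32, Item 11=18.
Highest is now Item 8 (360).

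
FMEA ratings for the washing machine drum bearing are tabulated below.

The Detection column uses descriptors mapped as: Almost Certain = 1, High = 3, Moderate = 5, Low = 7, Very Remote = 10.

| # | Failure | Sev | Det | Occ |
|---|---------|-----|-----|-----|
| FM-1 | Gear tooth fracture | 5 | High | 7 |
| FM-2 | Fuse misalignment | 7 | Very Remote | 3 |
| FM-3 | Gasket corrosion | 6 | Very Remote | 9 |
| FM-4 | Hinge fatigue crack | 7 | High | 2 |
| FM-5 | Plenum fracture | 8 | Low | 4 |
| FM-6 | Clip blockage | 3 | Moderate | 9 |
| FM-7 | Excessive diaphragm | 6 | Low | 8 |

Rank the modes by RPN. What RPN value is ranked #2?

336

RPN = Severity × Occurrence × Detection:
  FM-1: 5 × 7 × 3 = 105
  FM-2: 7 × 3 × 10 = 210
  FM-3: 6 × 9 × 10 = 540
  FM-4: 7 × 2 × 3 = 42
  FM-5: 8 × 4 × 7 = 224
  FM-6: 3 × 9 × 5 = 135
  FM-7: 6 × 8 × 7 = 336
Sorted descending: 540, 336, 224, 210, 135, 105, 42.
The second-highest RPN is 336 (FM-7).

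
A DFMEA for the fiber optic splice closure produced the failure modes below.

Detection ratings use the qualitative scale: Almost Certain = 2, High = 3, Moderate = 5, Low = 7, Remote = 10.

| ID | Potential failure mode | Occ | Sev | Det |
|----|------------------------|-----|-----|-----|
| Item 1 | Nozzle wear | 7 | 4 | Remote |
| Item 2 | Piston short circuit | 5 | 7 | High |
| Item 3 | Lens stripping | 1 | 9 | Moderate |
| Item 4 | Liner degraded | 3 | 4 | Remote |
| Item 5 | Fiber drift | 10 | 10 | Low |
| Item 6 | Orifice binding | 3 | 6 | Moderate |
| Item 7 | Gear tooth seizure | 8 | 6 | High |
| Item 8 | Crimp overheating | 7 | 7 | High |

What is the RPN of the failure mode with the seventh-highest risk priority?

RPN = Severity × Occurrence × Detection:
  Item 1: 4 × 7 × 10 = 280
  Item 2: 7 × 5 × 3 = 105
  Item 3: 9 × 1 × 5 = 45
  Item 4: 4 × 3 × 10 = 120
  Item 5: 10 × 10 × 7 = 700
  Item 6: 6 × 3 × 5 = 90
  Item 7: 6 × 8 × 3 = 144
  Item 8: 7 × 7 × 3 = 147
Sorted descending: 700, 280, 147, 144, 120, 105, 90, 45.
The seventh-highest RPN is 90 (Item 6).

90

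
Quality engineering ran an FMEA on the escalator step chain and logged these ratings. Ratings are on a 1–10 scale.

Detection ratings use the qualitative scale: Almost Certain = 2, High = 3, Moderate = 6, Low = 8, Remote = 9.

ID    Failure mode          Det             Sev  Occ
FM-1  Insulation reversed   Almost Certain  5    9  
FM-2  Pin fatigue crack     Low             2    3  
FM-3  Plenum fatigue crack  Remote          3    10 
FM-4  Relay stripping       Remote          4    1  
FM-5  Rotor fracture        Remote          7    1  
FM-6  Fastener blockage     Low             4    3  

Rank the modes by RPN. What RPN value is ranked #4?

RPN = Severity × Occurrence × Detection:
  FM-1: 5 × 9 × 2 = 90
  FM-2: 2 × 3 × 8 = 48
  FM-3: 3 × 10 × 9 = 270
  FM-4: 4 × 1 × 9 = 36
  FM-5: 7 × 1 × 9 = 63
  FM-6: 4 × 3 × 8 = 96
Sorted descending: 270, 96, 90, 63, 48, 36.
The fourth-highest RPN is 63 (FM-5).

63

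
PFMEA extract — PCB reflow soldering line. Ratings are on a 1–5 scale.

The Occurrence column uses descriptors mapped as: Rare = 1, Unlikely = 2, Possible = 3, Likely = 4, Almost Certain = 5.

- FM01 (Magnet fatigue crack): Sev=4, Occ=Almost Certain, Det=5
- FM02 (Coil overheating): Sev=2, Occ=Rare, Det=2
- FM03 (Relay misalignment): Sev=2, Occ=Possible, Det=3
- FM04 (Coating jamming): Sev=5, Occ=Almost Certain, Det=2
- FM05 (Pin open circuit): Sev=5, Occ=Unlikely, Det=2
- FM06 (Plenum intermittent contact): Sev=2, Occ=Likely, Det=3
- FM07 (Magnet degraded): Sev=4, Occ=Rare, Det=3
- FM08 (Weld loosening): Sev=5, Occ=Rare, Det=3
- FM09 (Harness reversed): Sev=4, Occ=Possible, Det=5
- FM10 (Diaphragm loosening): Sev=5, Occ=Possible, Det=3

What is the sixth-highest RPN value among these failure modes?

20

RPN = Severity × Occurrence × Detection:
  FM01: 4 × 5 × 5 = 100
  FM02: 2 × 1 × 2 = 4
  FM03: 2 × 3 × 3 = 18
  FM04: 5 × 5 × 2 = 50
  FM05: 5 × 2 × 2 = 20
  FM06: 2 × 4 × 3 = 24
  FM07: 4 × 1 × 3 = 12
  FM08: 5 × 1 × 3 = 15
  FM09: 4 × 3 × 5 = 60
  FM10: 5 × 3 × 3 = 45
Sorted descending: 100, 60, 50, 45, 24, 20, 18, 15, 12, 4.
The sixth-highest RPN is 20 (FM05).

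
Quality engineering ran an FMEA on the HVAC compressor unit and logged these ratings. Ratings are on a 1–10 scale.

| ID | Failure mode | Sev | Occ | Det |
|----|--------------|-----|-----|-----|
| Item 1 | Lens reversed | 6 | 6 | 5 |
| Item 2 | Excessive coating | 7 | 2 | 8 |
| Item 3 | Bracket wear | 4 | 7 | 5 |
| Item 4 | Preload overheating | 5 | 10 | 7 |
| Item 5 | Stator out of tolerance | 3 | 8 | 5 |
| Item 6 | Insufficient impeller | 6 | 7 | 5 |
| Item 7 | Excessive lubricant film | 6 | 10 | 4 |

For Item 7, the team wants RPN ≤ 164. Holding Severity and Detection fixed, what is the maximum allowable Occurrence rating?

Item 7: S=6, O=10, D=4 → current RPN = 240.
Fixed product = 24. Need 24 × O ≤ 164, so O ≤ 164/24 = 6.83.
Maximum integer Occurrence rating = 6 (gives RPN 144; O=7 would give 168 > 164).

6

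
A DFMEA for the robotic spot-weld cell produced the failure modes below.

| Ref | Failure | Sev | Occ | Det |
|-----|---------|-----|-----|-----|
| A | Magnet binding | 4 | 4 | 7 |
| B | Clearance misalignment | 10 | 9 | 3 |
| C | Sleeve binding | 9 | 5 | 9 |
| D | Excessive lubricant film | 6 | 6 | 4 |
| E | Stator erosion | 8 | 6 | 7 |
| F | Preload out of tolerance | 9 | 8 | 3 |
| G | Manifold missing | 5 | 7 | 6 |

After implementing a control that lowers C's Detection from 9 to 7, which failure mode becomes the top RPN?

E

RPN = Severity × Occurrence × Detection:
  A: 4 × 4 × 7 = 112
  B: 10 × 9 × 3 = 270
  C: 9 × 5 × 9 = 405
  D: 6 × 6 × 4 = 144
  E: 8 × 6 × 7 = 336
  F: 9 × 8 × 3 = 216
  G: 5 × 7 × 6 = 210
After action: C → 9 × 5 × 7 = 315.
Revised RPNs: E=336, C=315, B=270, F=216, G=210, D=144, A=112.
Highest is now E (336).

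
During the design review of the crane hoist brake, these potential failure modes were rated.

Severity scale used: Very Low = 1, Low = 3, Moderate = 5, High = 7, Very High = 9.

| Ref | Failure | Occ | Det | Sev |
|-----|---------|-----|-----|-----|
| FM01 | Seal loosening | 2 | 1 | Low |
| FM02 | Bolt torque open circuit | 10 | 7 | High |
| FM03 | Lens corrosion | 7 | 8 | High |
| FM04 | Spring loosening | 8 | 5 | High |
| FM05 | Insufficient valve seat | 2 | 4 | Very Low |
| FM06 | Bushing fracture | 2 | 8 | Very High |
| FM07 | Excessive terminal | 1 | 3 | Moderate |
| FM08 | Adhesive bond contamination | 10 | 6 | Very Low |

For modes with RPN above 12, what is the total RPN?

1381

RPN = Severity × Occurrence × Detection:
  FM01: 3 × 2 × 1 = 6
  FM02: 7 × 10 × 7 = 490
  FM03: 7 × 7 × 8 = 392
  FM04: 7 × 8 × 5 = 280
  FM05: 1 × 2 × 4 = 8
  FM06: 9 × 2 × 8 = 144
  FM07: 5 × 1 × 3 = 15
  FM08: 1 × 10 × 6 = 60
RPN > 12: FM02 (490), FM03 (392), FM04 (280), FM06 (144), FM07 (15), FM08 (60).
Sum: 490 + 392 + 280 + 144 + 15 + 60 = 1381.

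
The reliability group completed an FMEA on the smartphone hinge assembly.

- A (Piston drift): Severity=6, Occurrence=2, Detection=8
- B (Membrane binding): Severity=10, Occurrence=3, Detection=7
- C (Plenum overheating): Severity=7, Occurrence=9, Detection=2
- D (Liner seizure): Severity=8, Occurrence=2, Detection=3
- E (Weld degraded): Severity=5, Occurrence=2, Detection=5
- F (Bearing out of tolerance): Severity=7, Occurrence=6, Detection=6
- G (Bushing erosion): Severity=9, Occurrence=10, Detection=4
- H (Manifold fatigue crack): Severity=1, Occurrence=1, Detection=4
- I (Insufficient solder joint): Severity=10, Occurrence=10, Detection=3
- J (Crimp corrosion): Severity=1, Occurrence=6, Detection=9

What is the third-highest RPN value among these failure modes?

252

RPN = Severity × Occurrence × Detection:
  A: 6 × 2 × 8 = 96
  B: 10 × 3 × 7 = 210
  C: 7 × 9 × 2 = 126
  D: 8 × 2 × 3 = 48
  E: 5 × 2 × 5 = 50
  F: 7 × 6 × 6 = 252
  G: 9 × 10 × 4 = 360
  H: 1 × 1 × 4 = 4
  I: 10 × 10 × 3 = 300
  J: 1 × 6 × 9 = 54
Sorted descending: 360, 300, 252, 210, 126, 96, 54, 50, 48, 4.
The third-highest RPN is 252 (F).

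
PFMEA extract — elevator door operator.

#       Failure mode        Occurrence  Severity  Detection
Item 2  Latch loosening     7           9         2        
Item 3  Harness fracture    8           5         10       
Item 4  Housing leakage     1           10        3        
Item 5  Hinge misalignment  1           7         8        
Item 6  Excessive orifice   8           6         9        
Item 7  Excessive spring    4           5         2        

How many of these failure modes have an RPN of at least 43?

RPN = Severity × Occurrence × Detection:
  Item 2: 9 × 7 × 2 = 126
  Item 3: 5 × 8 × 10 = 400
  Item 4: 10 × 1 × 3 = 30
  Item 5: 7 × 1 × 8 = 56
  Item 6: 6 × 8 × 9 = 432
  Item 7: 5 × 4 × 2 = 40
Modes with RPN ≥ 43: Item 2 (126), Item 3 (400), Item 5 (56), Item 6 (432) → 4.

4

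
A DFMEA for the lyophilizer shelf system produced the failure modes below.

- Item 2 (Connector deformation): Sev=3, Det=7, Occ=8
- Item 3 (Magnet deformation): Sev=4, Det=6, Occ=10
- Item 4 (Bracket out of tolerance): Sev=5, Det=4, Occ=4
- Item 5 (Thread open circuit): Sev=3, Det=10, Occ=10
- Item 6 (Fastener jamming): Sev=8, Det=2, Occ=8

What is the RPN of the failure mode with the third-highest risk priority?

RPN = Severity × Occurrence × Detection:
  Item 2: 3 × 8 × 7 = 168
  Item 3: 4 × 10 × 6 = 240
  Item 4: 5 × 4 × 4 = 80
  Item 5: 3 × 10 × 10 = 300
  Item 6: 8 × 8 × 2 = 128
Sorted descending: 300, 240, 168, 128, 80.
The third-highest RPN is 168 (Item 2).

168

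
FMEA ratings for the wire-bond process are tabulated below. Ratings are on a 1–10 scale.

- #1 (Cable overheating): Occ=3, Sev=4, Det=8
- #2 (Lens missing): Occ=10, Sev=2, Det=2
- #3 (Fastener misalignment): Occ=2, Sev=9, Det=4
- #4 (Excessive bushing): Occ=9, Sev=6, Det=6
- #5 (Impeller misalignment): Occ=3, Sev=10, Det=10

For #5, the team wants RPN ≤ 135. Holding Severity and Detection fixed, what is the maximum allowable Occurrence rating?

#5: S=10, O=3, D=10 → current RPN = 300.
Fixed product = 100. Need 100 × O ≤ 135, so O ≤ 135/100 = 1.35.
Maximum integer Occurrence rating = 1 (gives RPN 100; O=2 would give 200 > 135).

1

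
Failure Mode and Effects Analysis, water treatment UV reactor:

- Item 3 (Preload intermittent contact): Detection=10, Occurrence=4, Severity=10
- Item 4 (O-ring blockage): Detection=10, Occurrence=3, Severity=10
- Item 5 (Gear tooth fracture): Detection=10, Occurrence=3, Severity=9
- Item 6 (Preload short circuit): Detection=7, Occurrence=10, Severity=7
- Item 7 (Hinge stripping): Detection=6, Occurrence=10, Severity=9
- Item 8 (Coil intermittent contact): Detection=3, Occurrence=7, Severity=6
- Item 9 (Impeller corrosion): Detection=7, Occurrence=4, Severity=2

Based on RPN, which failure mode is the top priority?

Item 7

RPN = Severity × Occurrence × Detection:
  Item 3: 10 × 4 × 10 = 400
  Item 4: 10 × 3 × 10 = 300
  Item 5: 9 × 3 × 10 = 270
  Item 6: 7 × 10 × 7 = 490
  Item 7: 9 × 10 × 6 = 540
  Item 8: 6 × 7 × 3 = 126
  Item 9: 2 × 4 × 7 = 56
Highest RPN is 540 → Item 7.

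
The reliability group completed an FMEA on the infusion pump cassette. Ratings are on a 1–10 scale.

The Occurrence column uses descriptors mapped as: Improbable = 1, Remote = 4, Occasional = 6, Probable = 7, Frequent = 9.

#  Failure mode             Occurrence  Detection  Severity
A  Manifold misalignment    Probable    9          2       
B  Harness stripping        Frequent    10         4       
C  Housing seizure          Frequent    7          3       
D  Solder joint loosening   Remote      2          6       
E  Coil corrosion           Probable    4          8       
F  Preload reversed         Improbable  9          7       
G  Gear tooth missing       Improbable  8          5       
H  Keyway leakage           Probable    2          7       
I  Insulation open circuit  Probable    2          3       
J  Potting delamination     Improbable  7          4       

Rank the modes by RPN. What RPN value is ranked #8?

42

RPN = Severity × Occurrence × Detection:
  A: 2 × 7 × 9 = 126
  B: 4 × 9 × 10 = 360
  C: 3 × 9 × 7 = 189
  D: 6 × 4 × 2 = 48
  E: 8 × 7 × 4 = 224
  F: 7 × 1 × 9 = 63
  G: 5 × 1 × 8 = 40
  H: 7 × 7 × 2 = 98
  I: 3 × 7 × 2 = 42
  J: 4 × 1 × 7 = 28
Sorted descending: 360, 224, 189, 126, 98, 63, 48, 42, 40, 28.
The eighth-highest RPN is 42 (I).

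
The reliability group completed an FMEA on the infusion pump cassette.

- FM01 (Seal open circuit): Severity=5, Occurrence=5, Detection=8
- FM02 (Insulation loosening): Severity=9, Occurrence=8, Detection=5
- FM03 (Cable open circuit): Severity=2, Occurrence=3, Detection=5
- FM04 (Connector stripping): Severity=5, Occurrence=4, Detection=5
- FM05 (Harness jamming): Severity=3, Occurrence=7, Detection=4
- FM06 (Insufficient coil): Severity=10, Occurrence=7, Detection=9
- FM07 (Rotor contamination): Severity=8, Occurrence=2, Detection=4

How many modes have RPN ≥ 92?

RPN = Severity × Occurrence × Detection:
  FM01: 5 × 5 × 8 = 200
  FM02: 9 × 8 × 5 = 360
  FM03: 2 × 3 × 5 = 30
  FM04: 5 × 4 × 5 = 100
  FM05: 3 × 7 × 4 = 84
  FM06: 10 × 7 × 9 = 630
  FM07: 8 × 2 × 4 = 64
Modes with RPN ≥ 92: FM01 (200), FM02 (360), FM04 (100), FM06 (630) → 4.

4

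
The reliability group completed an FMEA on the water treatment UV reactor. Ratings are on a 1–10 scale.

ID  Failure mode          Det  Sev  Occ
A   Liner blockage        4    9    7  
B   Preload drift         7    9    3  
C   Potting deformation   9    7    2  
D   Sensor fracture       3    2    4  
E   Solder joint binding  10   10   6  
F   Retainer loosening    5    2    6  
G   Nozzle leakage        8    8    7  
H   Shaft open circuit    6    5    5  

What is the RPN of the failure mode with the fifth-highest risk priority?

150

RPN = Severity × Occurrence × Detection:
  A: 9 × 7 × 4 = 252
  B: 9 × 3 × 7 = 189
  C: 7 × 2 × 9 = 126
  D: 2 × 4 × 3 = 24
  E: 10 × 6 × 10 = 600
  F: 2 × 6 × 5 = 60
  G: 8 × 7 × 8 = 448
  H: 5 × 5 × 6 = 150
Sorted descending: 600, 448, 252, 189, 150, 126, 60, 24.
The fifth-highest RPN is 150 (H).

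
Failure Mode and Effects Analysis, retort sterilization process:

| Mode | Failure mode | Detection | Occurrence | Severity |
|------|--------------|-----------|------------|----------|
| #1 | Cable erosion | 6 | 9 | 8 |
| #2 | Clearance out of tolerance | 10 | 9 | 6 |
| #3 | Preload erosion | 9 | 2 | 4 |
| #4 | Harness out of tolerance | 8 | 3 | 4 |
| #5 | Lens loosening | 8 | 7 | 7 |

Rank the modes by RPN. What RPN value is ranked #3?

RPN = Severity × Occurrence × Detection:
  #1: 8 × 9 × 6 = 432
  #2: 6 × 9 × 10 = 540
  #3: 4 × 2 × 9 = 72
  #4: 4 × 3 × 8 = 96
  #5: 7 × 7 × 8 = 392
Sorted descending: 540, 432, 392, 96, 72.
The third-highest RPN is 392 (#5).

392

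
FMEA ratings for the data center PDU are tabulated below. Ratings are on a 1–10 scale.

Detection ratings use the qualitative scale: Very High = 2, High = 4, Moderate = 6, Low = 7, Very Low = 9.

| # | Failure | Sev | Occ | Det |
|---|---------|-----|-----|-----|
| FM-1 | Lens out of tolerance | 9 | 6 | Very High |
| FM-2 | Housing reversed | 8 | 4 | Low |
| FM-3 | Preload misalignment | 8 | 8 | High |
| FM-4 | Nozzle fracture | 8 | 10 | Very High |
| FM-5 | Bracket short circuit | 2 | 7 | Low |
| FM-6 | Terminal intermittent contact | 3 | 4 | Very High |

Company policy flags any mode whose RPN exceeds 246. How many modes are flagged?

RPN = Severity × Occurrence × Detection:
  FM-1: 9 × 6 × 2 = 108
  FM-2: 8 × 4 × 7 = 224
  FM-3: 8 × 8 × 4 = 256
  FM-4: 8 × 10 × 2 = 160
  FM-5: 2 × 7 × 7 = 98
  FM-6: 3 × 4 × 2 = 24
Modes with RPN > 246: FM-3 (256) → 1.

1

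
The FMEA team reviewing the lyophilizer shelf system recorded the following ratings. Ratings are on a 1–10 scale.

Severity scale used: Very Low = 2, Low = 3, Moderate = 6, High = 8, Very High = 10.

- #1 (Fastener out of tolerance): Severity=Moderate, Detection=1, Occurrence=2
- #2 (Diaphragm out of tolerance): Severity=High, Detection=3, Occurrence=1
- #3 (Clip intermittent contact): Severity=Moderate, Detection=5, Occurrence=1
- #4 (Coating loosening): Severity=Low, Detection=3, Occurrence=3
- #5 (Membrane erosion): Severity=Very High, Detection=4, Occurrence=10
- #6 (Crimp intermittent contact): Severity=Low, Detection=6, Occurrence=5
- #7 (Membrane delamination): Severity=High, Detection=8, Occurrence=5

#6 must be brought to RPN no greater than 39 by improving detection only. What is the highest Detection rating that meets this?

2

#6: S=3, O=5, D=6 → current RPN = 90.
Fixed product = 15. Need 15 × D ≤ 39, so D ≤ 39/15 = 2.60.
Maximum integer Detection rating = 2 (gives RPN 30; D=3 would give 45 > 39).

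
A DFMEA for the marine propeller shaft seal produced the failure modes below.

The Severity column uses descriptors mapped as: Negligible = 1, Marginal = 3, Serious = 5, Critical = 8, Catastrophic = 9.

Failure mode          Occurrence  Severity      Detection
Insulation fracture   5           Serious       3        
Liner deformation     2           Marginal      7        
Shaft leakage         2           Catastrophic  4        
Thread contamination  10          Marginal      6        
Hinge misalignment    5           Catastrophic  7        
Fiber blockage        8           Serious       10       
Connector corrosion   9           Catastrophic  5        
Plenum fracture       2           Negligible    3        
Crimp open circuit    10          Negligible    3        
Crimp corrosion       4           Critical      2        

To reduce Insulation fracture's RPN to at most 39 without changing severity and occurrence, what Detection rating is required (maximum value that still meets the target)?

Insulation fracture: S=5, O=5, D=3 → current RPN = 75.
Fixed product = 25. Need 25 × D ≤ 39, so D ≤ 39/25 = 1.56.
Maximum integer Detection rating = 1 (gives RPN 25; D=2 would give 50 > 39).

1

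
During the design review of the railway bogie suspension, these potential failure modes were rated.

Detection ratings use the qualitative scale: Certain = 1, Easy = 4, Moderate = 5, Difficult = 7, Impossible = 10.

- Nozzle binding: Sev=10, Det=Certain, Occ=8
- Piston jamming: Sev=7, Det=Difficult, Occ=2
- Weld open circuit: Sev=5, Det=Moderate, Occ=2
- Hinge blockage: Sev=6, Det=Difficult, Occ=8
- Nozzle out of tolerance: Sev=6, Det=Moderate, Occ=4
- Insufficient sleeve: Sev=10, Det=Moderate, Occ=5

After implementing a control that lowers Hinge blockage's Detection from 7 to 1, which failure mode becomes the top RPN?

RPN = Severity × Occurrence × Detection:
  Nozzle binding: 10 × 8 × 1 = 80
  Piston jamming: 7 × 2 × 7 = 98
  Weld open circuit: 5 × 2 × 5 = 50
  Hinge blockage: 6 × 8 × 7 = 336
  Nozzle out of tolerance: 6 × 4 × 5 = 120
  Insufficient sleeve: 10 × 5 × 5 = 250
After action: Hinge blockage → 6 × 8 × 1 = 48.
Revised RPNs: Insufficient sleeve=250, Nozzle out of tolerance=120, Piston jamming=98, Nozzle binding=80, Weld open circuit=50, Hinge blockage=48.
Highest is now Insufficient sleeve (250).

Insufficient sleeve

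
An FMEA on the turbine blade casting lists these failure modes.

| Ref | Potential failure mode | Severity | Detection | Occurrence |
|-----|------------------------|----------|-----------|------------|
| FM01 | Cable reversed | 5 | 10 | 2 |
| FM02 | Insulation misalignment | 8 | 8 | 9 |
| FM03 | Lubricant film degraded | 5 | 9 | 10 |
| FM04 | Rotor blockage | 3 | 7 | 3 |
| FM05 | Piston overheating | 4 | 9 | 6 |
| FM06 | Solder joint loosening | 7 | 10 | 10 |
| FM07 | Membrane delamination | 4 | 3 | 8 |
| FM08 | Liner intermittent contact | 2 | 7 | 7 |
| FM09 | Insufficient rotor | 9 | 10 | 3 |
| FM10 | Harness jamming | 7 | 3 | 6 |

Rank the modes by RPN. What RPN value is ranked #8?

98

RPN = Severity × Occurrence × Detection:
  FM01: 5 × 2 × 10 = 100
  FM02: 8 × 9 × 8 = 576
  FM03: 5 × 10 × 9 = 450
  FM04: 3 × 3 × 7 = 63
  FM05: 4 × 6 × 9 = 216
  FM06: 7 × 10 × 10 = 700
  FM07: 4 × 8 × 3 = 96
  FM08: 2 × 7 × 7 = 98
  FM09: 9 × 3 × 10 = 270
  FM10: 7 × 6 × 3 = 126
Sorted descending: 700, 576, 450, 270, 216, 126, 100, 98, 96, 63.
The eighth-highest RPN is 98 (FM08).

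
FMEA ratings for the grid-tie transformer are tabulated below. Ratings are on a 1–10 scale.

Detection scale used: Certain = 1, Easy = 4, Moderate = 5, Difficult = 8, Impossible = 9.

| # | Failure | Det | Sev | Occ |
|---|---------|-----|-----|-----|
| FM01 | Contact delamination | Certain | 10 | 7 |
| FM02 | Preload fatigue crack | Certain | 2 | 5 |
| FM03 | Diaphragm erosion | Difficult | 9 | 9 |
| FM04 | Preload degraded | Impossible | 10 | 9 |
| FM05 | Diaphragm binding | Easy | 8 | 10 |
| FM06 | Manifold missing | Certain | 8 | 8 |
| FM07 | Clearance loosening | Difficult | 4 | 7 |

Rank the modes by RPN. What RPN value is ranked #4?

RPN = Severity × Occurrence × Detection:
  FM01: 10 × 7 × 1 = 70
  FM02: 2 × 5 × 1 = 10
  FM03: 9 × 9 × 8 = 648
  FM04: 10 × 9 × 9 = 810
  FM05: 8 × 10 × 4 = 320
  FM06: 8 × 8 × 1 = 64
  FM07: 4 × 7 × 8 = 224
Sorted descending: 810, 648, 320, 224, 70, 64, 10.
The fourth-highest RPN is 224 (FM07).

224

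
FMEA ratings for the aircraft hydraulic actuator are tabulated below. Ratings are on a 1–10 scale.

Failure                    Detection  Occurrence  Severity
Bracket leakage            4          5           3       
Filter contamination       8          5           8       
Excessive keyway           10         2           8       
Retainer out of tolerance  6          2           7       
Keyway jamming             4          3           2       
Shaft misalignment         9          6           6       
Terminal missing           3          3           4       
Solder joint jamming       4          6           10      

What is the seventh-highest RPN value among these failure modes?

RPN = Severity × Occurrence × Detection:
  Bracket leakage: 3 × 5 × 4 = 60
  Filter contamination: 8 × 5 × 8 = 320
  Excessive keyway: 8 × 2 × 10 = 160
  Retainer out of tolerance: 7 × 2 × 6 = 84
  Keyway jamming: 2 × 3 × 4 = 24
  Shaft misalignment: 6 × 6 × 9 = 324
  Terminal missing: 4 × 3 × 3 = 36
  Solder joint jamming: 10 × 6 × 4 = 240
Sorted descending: 324, 320, 240, 160, 84, 60, 36, 24.
The seventh-highest RPN is 36 (Terminal missing).

36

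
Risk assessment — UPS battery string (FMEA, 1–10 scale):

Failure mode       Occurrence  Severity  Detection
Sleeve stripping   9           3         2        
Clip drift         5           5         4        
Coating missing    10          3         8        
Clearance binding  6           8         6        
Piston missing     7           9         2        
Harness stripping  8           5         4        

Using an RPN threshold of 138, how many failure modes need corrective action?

RPN = Severity × Occurrence × Detection:
  Sleeve stripping: 3 × 9 × 2 = 54
  Clip drift: 5 × 5 × 4 = 100
  Coating missing: 3 × 10 × 8 = 240
  Clearance binding: 8 × 6 × 6 = 288
  Piston missing: 9 × 7 × 2 = 126
  Harness stripping: 5 × 8 × 4 = 160
Modes with RPN ≥ 138: Coating missing (240), Clearance binding (288), Harness stripping (160) → 3.

3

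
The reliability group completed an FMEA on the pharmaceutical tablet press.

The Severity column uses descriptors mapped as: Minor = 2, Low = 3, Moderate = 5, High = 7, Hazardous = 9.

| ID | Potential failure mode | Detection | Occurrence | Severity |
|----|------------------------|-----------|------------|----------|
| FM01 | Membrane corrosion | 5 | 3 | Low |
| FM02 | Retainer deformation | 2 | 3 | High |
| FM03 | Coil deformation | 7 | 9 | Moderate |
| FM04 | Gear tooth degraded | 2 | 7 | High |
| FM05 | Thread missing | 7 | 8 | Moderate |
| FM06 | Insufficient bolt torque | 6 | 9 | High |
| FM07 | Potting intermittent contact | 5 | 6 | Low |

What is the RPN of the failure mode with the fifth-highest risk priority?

RPN = Severity × Occurrence × Detection:
  FM01: 3 × 3 × 5 = 45
  FM02: 7 × 3 × 2 = 42
  FM03: 5 × 9 × 7 = 315
  FM04: 7 × 7 × 2 = 98
  FM05: 5 × 8 × 7 = 280
  FM06: 7 × 9 × 6 = 378
  FM07: 3 × 6 × 5 = 90
Sorted descending: 378, 315, 280, 98, 90, 45, 42.
The fifth-highest RPN is 90 (FM07).

90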